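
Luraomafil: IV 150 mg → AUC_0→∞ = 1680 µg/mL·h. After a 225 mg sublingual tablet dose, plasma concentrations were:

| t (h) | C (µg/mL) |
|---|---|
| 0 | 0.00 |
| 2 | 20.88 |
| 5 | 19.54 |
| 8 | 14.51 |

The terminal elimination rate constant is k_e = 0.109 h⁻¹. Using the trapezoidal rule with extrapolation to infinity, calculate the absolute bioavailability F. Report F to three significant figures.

Trapezoidal AUC_0→8 (sublingual tablet):
  [0→2]: (0.00+20.88)/2 × 2 = 20.88
  [2→5]: (20.88+19.54)/2 × 3 = 60.63
  [5→8]: (19.54+14.51)/2 × 3 = 51.075
  Sum = 132.585 µg/mL·h
Tail: C_last/k_e = 14.51/0.109 = 133.119
AUC_0→∞ (sublingual tablet) = 132.585 + 133.119 = 265.704 µg/mL·h
F = (AUC_ev/D_ev)/(AUC_iv/D_iv) = (265.704/225)/(1680/150) = 1.18091/11.2 = 0.1054

F = 0.105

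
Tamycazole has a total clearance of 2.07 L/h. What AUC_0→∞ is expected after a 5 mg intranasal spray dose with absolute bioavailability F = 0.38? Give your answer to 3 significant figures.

AUC_0→∞ = F × Dose / CL
        = 0.38 × 5 / 2.07 = 0.917874 mg/L·h

AUC = 0.918 mg/L·h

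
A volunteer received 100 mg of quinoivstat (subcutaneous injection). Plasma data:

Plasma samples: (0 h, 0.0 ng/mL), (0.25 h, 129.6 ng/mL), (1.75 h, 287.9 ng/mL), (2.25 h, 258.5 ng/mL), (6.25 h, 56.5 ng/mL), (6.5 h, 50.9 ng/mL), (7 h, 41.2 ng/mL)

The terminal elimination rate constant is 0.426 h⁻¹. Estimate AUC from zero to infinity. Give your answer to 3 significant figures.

Trapezoidal AUC_0→7:
  [0→0.25]: (0.0+129.6)/2 × 0.25 = 16.2
  [0.25→1.75]: (129.6+287.9)/2 × 1.5 = 313.125
  [1.75→2.25]: (287.9+258.5)/2 × 0.5 = 136.6
  [2.25→6.25]: (258.5+56.5)/2 × 4 = 630.0
  [6.25→6.5]: (56.5+50.9)/2 × 0.25 = 13.425
  [6.5→7]: (50.9+41.2)/2 × 0.5 = 23.025
  Sum = 1132.375 ng/mL·h
Extrapolated tail: C_last / k_e = 41.2 / 0.426 = 96.714
AUC_0→∞ = 1132.375 + 96.714 = 1229.089 ng/mL·h

AUC = 1230 ng/mL·h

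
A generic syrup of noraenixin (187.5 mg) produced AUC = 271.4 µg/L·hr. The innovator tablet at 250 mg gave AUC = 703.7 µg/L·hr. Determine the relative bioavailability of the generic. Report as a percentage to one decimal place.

F_rel = 51.4%

F_rel = (AUC_test/D_test) / (AUC_ref/D_ref)
      = (271.4/187.5) / (703.7/250)
      = 1.44747 / 2.8148 = 0.5142 = 51.42%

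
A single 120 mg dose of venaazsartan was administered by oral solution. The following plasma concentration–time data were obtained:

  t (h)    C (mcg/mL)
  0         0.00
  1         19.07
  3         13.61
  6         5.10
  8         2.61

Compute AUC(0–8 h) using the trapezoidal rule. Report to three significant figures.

AUC = 78.0 mcg/mL·h

Trapezoidal AUC_0→8:
  [0→1]: (0.00+19.07)/2 × 1 = 9.535
  [1→3]: (19.07+13.61)/2 × 2 = 32.68
  [3→6]: (13.61+5.10)/2 × 3 = 28.065
  [6→8]: (5.10+2.61)/2 × 2 = 7.71
  Sum = 77.99 mcg/mL·h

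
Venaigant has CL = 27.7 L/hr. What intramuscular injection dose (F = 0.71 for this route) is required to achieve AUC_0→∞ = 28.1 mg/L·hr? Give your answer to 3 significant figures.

Dose = 1100 mg

Dose = CL × AUC_0→∞ / F
     = 27.7 × 28.1 / 0.71 = 1096.3 mg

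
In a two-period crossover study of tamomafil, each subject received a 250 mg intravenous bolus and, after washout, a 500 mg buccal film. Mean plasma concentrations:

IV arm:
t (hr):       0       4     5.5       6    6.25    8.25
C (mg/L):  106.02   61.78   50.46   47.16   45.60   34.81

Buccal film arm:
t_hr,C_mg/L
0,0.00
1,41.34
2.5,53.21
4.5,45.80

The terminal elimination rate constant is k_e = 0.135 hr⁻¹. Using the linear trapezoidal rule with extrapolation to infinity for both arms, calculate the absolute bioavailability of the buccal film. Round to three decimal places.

F = 0.334

Trapezoidal AUC_0→8.25 (IV):
  [0→4]: (106.02+61.78)/2 × 4 = 335.6
  [4→5.5]: (61.78+50.46)/2 × 1.5 = 84.18
  [5.5→6]: (50.46+47.16)/2 × 0.5 = 24.405
  [6→6.25]: (47.16+45.60)/2 × 0.25 = 11.595
  [6.25→8.25]: (45.60+34.81)/2 × 2 = 80.41
  Sum = 536.19 mg/L·hr
IV tail: 34.81/0.135 = 257.852; AUC_iv,0→∞ = 536.19 + 257.852 = 794.042 mg/L·hr
Trapezoidal AUC_0→4.5 (buccal film):
  [0→1]: (0.00+41.34)/2 × 1 = 20.67
  [1→2.5]: (41.34+53.21)/2 × 1.5 = 70.9125
  [2.5→4.5]: (53.21+45.80)/2 × 2 = 99.01
  Sum = 190.5925 mg/L·hr
buccal film tail: 45.80/0.135 = 339.259; AUC_ev,0→∞ = 190.5925 + 339.259 = 529.8515 mg/L·hr
F = (AUC_ev/D_ev)/(AUC_iv/D_iv) = (529.8515/500)/(794.042/250) = 1.059703/3.176168 = 0.3336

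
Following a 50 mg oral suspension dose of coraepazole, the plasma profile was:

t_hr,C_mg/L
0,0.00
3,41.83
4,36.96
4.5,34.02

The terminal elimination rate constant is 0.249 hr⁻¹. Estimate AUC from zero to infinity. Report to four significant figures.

Trapezoidal AUC_0→4.5:
  [0→3]: (0.00+41.83)/2 × 3 = 62.745
  [3→4]: (41.83+36.96)/2 × 1 = 39.395
  [4→4.5]: (36.96+34.02)/2 × 0.5 = 17.745
  Sum = 119.885 mg/L·hr
Extrapolated tail: C_last / k_e = 34.02 / 0.249 = 136.627
AUC_0→∞ = 119.885 + 136.627 = 256.512 mg/L·hr

AUC = 256.5 mg/L·hr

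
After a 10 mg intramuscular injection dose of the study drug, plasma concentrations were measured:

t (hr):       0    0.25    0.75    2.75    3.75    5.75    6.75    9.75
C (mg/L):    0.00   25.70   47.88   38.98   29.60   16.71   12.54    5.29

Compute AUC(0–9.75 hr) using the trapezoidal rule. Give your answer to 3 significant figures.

AUC = 230 mg/L·hr

Trapezoidal AUC_0→9.75:
  [0→0.25]: (0.00+25.70)/2 × 0.25 = 3.2125
  [0.25→0.75]: (25.70+47.88)/2 × 0.5 = 18.395
  [0.75→2.75]: (47.88+38.98)/2 × 2 = 86.86
  [2.75→3.75]: (38.98+29.60)/2 × 1 = 34.29
  [3.75→5.75]: (29.60+16.71)/2 × 2 = 46.31
  [5.75→6.75]: (16.71+12.54)/2 × 1 = 14.625
  [6.75→9.75]: (12.54+5.29)/2 × 3 = 26.745
  Sum = 230.4375 mg/L·hr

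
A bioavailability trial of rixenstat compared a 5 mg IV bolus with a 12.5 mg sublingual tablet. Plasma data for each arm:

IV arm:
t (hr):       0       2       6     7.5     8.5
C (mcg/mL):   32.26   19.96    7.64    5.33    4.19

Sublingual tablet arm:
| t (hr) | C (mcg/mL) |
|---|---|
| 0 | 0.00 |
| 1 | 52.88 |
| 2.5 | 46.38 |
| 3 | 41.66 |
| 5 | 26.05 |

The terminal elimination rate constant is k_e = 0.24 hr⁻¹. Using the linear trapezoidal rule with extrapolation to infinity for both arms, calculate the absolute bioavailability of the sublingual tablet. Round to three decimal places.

F = 0.859

Trapezoidal AUC_0→8.5 (IV):
  [0→2]: (32.26+19.96)/2 × 2 = 52.22
  [2→6]: (19.96+7.64)/2 × 4 = 55.2
  [6→7.5]: (7.64+5.33)/2 × 1.5 = 9.7275
  [7.5→8.5]: (5.33+4.19)/2 × 1 = 4.76
  Sum = 121.9075 mcg/mL·hr
IV tail: 4.19/0.24 = 17.458; AUC_iv,0→∞ = 121.9075 + 17.458 = 139.3655 mcg/mL·hr
Trapezoidal AUC_0→5 (sublingual tablet):
  [0→1]: (0.00+52.88)/2 × 1 = 26.44
  [1→2.5]: (52.88+46.38)/2 × 1.5 = 74.445
  [2.5→3]: (46.38+41.66)/2 × 0.5 = 22.01
  [3→5]: (41.66+26.05)/2 × 2 = 67.71
  Sum = 190.605 mcg/mL·hr
sublingual tablet tail: 26.05/0.24 = 108.542; AUC_ev,0→∞ = 190.605 + 108.542 = 299.147 mcg/mL·hr
F = (AUC_ev/D_ev)/(AUC_iv/D_iv) = (299.147/12.5)/(139.3655/5) = 23.93176/27.8731 = 0.8586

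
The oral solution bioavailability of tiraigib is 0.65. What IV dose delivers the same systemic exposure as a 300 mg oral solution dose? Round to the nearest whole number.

Systemic exposure from an extravascular dose = F × D_ev, so the equivalent IV dose is F × D_ev.
D_iv = F × D_ev = 0.65 × 300 = 195 mg

D_iv = 195 mg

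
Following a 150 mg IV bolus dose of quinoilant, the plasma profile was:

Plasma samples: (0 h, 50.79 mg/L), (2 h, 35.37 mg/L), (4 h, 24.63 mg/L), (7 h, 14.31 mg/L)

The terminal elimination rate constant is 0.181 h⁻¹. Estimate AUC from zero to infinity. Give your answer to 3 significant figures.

AUC = 284 mg/L·h

Trapezoidal AUC_0→7:
  [0→2]: (50.79+35.37)/2 × 2 = 86.16
  [2→4]: (35.37+24.63)/2 × 2 = 60.0
  [4→7]: (24.63+14.31)/2 × 3 = 58.41
  Sum = 204.57 mg/L·h
Extrapolated tail: C_last / k_e = 14.31 / 0.181 = 79.061
AUC_0→∞ = 204.57 + 79.061 = 283.631 mg/L·h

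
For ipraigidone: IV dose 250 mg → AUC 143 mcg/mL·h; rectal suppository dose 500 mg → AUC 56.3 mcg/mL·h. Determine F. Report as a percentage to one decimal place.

F = (AUC_ev / D_ev) / (AUC_iv / D_iv)
  = (56.3/500) / (143/250)
  = 0.1126 / 0.572 = 0.1969
  = 19.69%

F = 19.7%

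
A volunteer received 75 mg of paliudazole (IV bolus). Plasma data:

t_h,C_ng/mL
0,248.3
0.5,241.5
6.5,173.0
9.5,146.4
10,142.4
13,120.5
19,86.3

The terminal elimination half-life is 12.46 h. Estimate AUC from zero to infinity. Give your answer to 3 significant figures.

Trapezoidal AUC_0→19:
  [0→0.5]: (248.3+241.5)/2 × 0.5 = 122.45
  [0.5→6.5]: (241.5+173.0)/2 × 6 = 1243.5
  [6.5→9.5]: (173.0+146.4)/2 × 3 = 479.1
  [9.5→10]: (146.4+142.4)/2 × 0.5 = 72.2
  [10→13]: (142.4+120.5)/2 × 3 = 394.35
  [13→19]: (120.5+86.3)/2 × 6 = 620.4
  Sum = 2932.0 ng/mL·h
k_e = ln2 / t½ = 0.693147 / 12.46 = 0.0556 h^-1
Extrapolated tail: C_last / k_e = 86.3 / 0.0556 = 1552.158
AUC_0→∞ = 2932.0 + 1552.158 = 4484.158 ng/mL·h

AUC = 4480 ng/mL·h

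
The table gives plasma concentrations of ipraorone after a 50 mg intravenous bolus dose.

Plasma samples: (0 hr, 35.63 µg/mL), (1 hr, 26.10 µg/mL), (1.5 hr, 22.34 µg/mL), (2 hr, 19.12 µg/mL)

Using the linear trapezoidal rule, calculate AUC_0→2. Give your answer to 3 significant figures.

AUC = 53.3 µg/mL·hr

Trapezoidal AUC_0→2:
  [0→1]: (35.63+26.10)/2 × 1 = 30.865
  [1→1.5]: (26.10+22.34)/2 × 0.5 = 12.11
  [1.5→2]: (22.34+19.12)/2 × 0.5 = 10.365
  Sum = 53.34 µg/mL·hr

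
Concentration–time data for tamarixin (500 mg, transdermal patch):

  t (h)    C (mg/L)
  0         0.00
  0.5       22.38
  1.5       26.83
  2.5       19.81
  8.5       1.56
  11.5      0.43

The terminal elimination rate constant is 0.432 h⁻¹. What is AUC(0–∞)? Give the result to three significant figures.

AUC = 122 mg/L·h

Trapezoidal AUC_0→11.5:
  [0→0.5]: (0.00+22.38)/2 × 0.5 = 5.595
  [0.5→1.5]: (22.38+26.83)/2 × 1 = 24.605
  [1.5→2.5]: (26.83+19.81)/2 × 1 = 23.32
  [2.5→8.5]: (19.81+1.56)/2 × 6 = 64.11
  [8.5→11.5]: (1.56+0.43)/2 × 3 = 2.985
  Sum = 120.615 mg/L·h
Extrapolated tail: C_last / k_e = 0.43 / 0.432 = 0.995
AUC_0→∞ = 120.615 + 0.995 = 121.61 mg/L·h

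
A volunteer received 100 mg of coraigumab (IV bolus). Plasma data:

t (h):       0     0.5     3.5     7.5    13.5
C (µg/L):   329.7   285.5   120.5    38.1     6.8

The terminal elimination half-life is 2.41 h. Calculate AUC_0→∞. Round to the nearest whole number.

Trapezoidal AUC_0→13.5:
  [0→0.5]: (329.7+285.5)/2 × 0.5 = 153.8
  [0.5→3.5]: (285.5+120.5)/2 × 3 = 609.0
  [3.5→7.5]: (120.5+38.1)/2 × 4 = 317.2
  [7.5→13.5]: (38.1+6.8)/2 × 6 = 134.7
  Sum = 1214.7 µg/L·h
k_e = ln2 / t½ = 0.693147 / 2.41 = 0.2876 h^-1
Extrapolated tail: C_last / k_e = 6.8 / 0.2876 = 23.644
AUC_0→∞ = 1214.7 + 23.644 = 1238.344 µg/L·h

AUC = 1238 µg/L·h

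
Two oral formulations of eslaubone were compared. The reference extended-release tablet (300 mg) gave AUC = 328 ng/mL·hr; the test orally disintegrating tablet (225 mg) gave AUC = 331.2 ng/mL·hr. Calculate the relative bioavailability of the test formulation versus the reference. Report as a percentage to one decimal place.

F_rel = (AUC_test/D_test) / (AUC_ref/D_ref)
      = (331.2/225) / (328/300)
      = 1.472 / 1.09333 = 1.3463 = 134.63%

F_rel = 134.6%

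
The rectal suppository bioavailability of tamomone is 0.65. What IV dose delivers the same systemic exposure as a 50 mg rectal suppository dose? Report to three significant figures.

D_iv = 32.5 mg

Systemic exposure from an extravascular dose = F × D_ev, so the equivalent IV dose is F × D_ev.
D_iv = F × D_ev = 0.65 × 50 = 32.5 mg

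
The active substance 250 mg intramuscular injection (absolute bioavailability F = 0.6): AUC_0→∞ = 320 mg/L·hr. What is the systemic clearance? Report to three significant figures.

CL = 0.469 L/hr

CL = F × Dose / AUC_0→∞
   = 0.6 × 250 / 320 = 0.46875 L/hr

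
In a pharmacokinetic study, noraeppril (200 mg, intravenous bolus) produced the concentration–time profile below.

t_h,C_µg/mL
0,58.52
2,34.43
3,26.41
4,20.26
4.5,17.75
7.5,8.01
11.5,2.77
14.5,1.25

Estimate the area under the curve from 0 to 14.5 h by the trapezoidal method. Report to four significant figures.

AUC = 222.4 µg/mL·h

Trapezoidal AUC_0→14.5:
  [0→2]: (58.52+34.43)/2 × 2 = 92.95
  [2→3]: (34.43+26.41)/2 × 1 = 30.42
  [3→4]: (26.41+20.26)/2 × 1 = 23.335
  [4→4.5]: (20.26+17.75)/2 × 0.5 = 9.5025
  [4.5→7.5]: (17.75+8.01)/2 × 3 = 38.64
  [7.5→11.5]: (8.01+2.77)/2 × 4 = 21.56
  [11.5→14.5]: (2.77+1.25)/2 × 3 = 6.03
  Sum = 222.4375 µg/mL·h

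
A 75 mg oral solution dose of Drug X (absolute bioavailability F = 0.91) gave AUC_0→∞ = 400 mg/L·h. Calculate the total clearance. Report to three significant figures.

CL = F × Dose / AUC_0→∞
   = 0.91 × 75 / 400 = 0.170625 L/h

CL = 0.171 L/h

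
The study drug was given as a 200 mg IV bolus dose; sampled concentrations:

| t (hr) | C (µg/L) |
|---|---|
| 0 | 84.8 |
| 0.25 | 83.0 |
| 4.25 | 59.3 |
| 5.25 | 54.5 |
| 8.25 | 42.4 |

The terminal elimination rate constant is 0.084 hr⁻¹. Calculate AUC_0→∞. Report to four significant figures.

AUC = 1013 µg/L·hr

Trapezoidal AUC_0→8.25:
  [0→0.25]: (84.8+83.0)/2 × 0.25 = 20.975
  [0.25→4.25]: (83.0+59.3)/2 × 4 = 284.6
  [4.25→5.25]: (59.3+54.5)/2 × 1 = 56.9
  [5.25→8.25]: (54.5+42.4)/2 × 3 = 145.35
  Sum = 507.825 µg/L·hr
Extrapolated tail: C_last / k_e = 42.4 / 0.084 = 504.762
AUC_0→∞ = 507.825 + 504.762 = 1012.587 µg/L·hr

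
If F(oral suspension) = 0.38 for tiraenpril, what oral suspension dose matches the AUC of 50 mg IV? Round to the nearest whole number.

D_oral = 132 mg

For equal systemic exposure: F × D_ev = D_iv
D_ev = D_iv / F = 50 / 0.38 = 131.579 mg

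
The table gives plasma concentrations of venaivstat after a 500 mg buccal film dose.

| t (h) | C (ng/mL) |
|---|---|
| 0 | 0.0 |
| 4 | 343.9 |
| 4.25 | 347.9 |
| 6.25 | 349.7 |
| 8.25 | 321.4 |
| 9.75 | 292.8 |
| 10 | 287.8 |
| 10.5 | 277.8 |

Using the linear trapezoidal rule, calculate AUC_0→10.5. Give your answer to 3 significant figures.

Trapezoidal AUC_0→10.5:
  [0→4]: (0.0+343.9)/2 × 4 = 687.8
  [4→4.25]: (343.9+347.9)/2 × 0.25 = 86.475
  [4.25→6.25]: (347.9+349.7)/2 × 2 = 697.6
  [6.25→8.25]: (349.7+321.4)/2 × 2 = 671.1
  [8.25→9.75]: (321.4+292.8)/2 × 1.5 = 460.65
  [9.75→10]: (292.8+287.8)/2 × 0.25 = 72.575
  [10→10.5]: (287.8+277.8)/2 × 0.5 = 141.4
  Sum = 2817.6 ng/mL·h

AUC = 2820 ng/mL·h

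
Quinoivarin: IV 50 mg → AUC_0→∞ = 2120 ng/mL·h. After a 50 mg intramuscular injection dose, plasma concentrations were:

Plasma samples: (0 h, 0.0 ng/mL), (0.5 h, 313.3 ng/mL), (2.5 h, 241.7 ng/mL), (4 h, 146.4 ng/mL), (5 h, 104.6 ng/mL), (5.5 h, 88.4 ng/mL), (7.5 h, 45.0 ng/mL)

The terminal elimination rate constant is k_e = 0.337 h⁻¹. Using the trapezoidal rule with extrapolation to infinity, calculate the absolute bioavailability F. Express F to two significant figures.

Trapezoidal AUC_0→7.5 (intramuscular injection):
  [0→0.5]: (0.0+313.3)/2 × 0.5 = 78.325
  [0.5→2.5]: (313.3+241.7)/2 × 2 = 555.0
  [2.5→4]: (241.7+146.4)/2 × 1.5 = 291.075
  [4→5]: (146.4+104.6)/2 × 1 = 125.5
  [5→5.5]: (104.6+88.4)/2 × 0.5 = 48.25
  [5.5→7.5]: (88.4+45.0)/2 × 2 = 133.4
  Sum = 1231.55 ng/mL·h
Tail: C_last/k_e = 45.0/0.337 = 133.531
AUC_0→∞ (intramuscular injection) = 1231.55 + 133.531 = 1365.081 ng/mL·h
F = (AUC_ev/D_ev)/(AUC_iv/D_iv) = (1365.081/50)/(2120/50) = 27.30162/42.4 = 0.6439

F = 0.64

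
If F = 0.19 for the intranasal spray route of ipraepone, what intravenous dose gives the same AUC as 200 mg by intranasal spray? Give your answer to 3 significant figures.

Systemic exposure from an extravascular dose = F × D_ev, so the equivalent IV dose is F × D_ev.
D_iv = F × D_ev = 0.19 × 200 = 38 mg

D_iv = 38.0 mg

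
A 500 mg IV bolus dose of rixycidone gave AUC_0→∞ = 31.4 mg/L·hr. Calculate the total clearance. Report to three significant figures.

CL = Dose_iv / AUC_0→∞
   = 500 / 31.4 = 15.9236 L/hr

CL = 15.9 L/hr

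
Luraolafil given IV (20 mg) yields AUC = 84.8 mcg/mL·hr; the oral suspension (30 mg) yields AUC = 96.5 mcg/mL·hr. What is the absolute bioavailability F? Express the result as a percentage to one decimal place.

F = (AUC_ev / D_ev) / (AUC_iv / D_iv)
  = (96.5/30) / (84.8/20)
  = 3.21667 / 4.24 = 0.7586
  = 75.86%

F = 75.9%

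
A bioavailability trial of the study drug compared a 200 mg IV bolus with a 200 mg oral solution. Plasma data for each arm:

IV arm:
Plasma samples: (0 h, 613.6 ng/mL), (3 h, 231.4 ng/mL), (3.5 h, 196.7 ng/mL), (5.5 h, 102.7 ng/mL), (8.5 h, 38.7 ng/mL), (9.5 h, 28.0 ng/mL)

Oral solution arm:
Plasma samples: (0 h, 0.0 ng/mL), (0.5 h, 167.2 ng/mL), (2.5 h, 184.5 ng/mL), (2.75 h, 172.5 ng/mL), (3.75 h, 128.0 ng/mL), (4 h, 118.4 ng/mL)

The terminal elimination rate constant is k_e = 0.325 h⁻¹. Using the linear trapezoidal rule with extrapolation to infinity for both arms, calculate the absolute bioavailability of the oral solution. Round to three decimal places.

F = 0.490

Trapezoidal AUC_0→9.5 (IV):
  [0→3]: (613.6+231.4)/2 × 3 = 1267.5
  [3→3.5]: (231.4+196.7)/2 × 0.5 = 107.025
  [3.5→5.5]: (196.7+102.7)/2 × 2 = 299.4
  [5.5→8.5]: (102.7+38.7)/2 × 3 = 212.1
  [8.5→9.5]: (38.7+28.0)/2 × 1 = 33.35
  Sum = 1919.375 ng/mL·h
IV tail: 28.0/0.325 = 86.154; AUC_iv,0→∞ = 1919.375 + 86.154 = 2005.529 ng/mL·h
Trapezoidal AUC_0→4 (oral solution):
  [0→0.5]: (0.0+167.2)/2 × 0.5 = 41.8
  [0.5→2.5]: (167.2+184.5)/2 × 2 = 351.7
  [2.5→2.75]: (184.5+172.5)/2 × 0.25 = 44.625
  [2.75→3.75]: (172.5+128.0)/2 × 1 = 150.25
  [3.75→4]: (128.0+118.4)/2 × 0.25 = 30.8
  Sum = 619.175 ng/mL·h
oral solution tail: 118.4/0.325 = 364.308; AUC_ev,0→∞ = 619.175 + 364.308 = 983.483 ng/mL·h
F = (AUC_ev/D_ev)/(AUC_iv/D_iv) = (983.483/200)/(2005.529/200) = 4.917415/10.027645 = 0.4904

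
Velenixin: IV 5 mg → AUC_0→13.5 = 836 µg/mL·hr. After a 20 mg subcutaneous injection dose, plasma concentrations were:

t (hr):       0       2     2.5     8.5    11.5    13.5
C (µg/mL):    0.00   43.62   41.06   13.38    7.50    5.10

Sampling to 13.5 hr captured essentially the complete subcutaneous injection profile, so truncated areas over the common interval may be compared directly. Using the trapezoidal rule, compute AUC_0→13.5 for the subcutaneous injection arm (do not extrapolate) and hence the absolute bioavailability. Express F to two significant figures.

Trapezoidal AUC_0→13.5 (subcutaneous injection):
  [0→2]: (0.00+43.62)/2 × 2 = 43.62
  [2→2.5]: (43.62+41.06)/2 × 0.5 = 21.17
  [2.5→8.5]: (41.06+13.38)/2 × 6 = 163.32
  [8.5→11.5]: (13.38+7.50)/2 × 3 = 31.32
  [11.5→13.5]: (7.50+5.10)/2 × 2 = 12.6
  Sum = 272.03 µg/mL·hr
F = (AUC_ev/D_ev)/(AUC_iv/D_iv) = (272.03/20)/(836/5) = 13.6015/167.2 = 0.0813

F = 0.081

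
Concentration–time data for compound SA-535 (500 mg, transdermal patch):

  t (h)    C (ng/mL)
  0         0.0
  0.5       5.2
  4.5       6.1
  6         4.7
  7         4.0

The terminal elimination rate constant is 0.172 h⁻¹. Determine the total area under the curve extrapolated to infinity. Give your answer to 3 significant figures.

Trapezoidal AUC_0→7:
  [0→0.5]: (0.0+5.2)/2 × 0.5 = 1.3
  [0.5→4.5]: (5.2+6.1)/2 × 4 = 22.6
  [4.5→6]: (6.1+4.7)/2 × 1.5 = 8.1
  [6→7]: (4.7+4.0)/2 × 1 = 4.35
  Sum = 36.35 ng/mL·h
Extrapolated tail: C_last / k_e = 4.0 / 0.172 = 23.256
AUC_0→∞ = 36.35 + 23.256 = 59.606 ng/mL·h

AUC = 59.6 ng/mL·h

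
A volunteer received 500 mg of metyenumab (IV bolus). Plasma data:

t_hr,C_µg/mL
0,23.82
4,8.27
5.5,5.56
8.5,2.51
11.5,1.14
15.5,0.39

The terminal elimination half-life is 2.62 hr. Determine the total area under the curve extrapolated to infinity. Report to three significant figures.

AUC = 96.7 µg/mL·hr

Trapezoidal AUC_0→15.5:
  [0→4]: (23.82+8.27)/2 × 4 = 64.18
  [4→5.5]: (8.27+5.56)/2 × 1.5 = 10.3725
  [5.5→8.5]: (5.56+2.51)/2 × 3 = 12.105
  [8.5→11.5]: (2.51+1.14)/2 × 3 = 5.475
  [11.5→15.5]: (1.14+0.39)/2 × 4 = 3.06
  Sum = 95.1925 µg/mL·hr
k_e = ln2 / t½ = 0.693147 / 2.62 = 0.2646 hr^-1
Extrapolated tail: C_last / k_e = 0.39 / 0.2646 = 1.474
AUC_0→∞ = 95.1925 + 1.474 = 96.6665 µg/mL·hr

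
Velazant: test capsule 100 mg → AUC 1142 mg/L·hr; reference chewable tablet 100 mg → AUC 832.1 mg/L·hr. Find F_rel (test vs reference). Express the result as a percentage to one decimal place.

F_rel = (AUC_test/D_test) / (AUC_ref/D_ref)
      = (1142/100) / (832.1/100)
      = 11.42 / 8.321 = 1.3724 = 137.24%

F_rel = 137.2%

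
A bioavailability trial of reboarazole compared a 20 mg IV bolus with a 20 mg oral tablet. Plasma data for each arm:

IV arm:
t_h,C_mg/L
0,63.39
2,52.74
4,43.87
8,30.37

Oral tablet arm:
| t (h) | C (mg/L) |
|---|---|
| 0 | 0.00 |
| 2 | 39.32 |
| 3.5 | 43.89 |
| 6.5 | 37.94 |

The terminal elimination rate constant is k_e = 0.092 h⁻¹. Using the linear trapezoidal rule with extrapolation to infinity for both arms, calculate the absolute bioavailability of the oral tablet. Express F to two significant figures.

Trapezoidal AUC_0→8 (IV):
  [0→2]: (63.39+52.74)/2 × 2 = 116.13
  [2→4]: (52.74+43.87)/2 × 2 = 96.61
  [4→8]: (43.87+30.37)/2 × 4 = 148.48
  Sum = 361.22 mg/L·h
IV tail: 30.37/0.092 = 330.109; AUC_iv,0→∞ = 361.22 + 330.109 = 691.329 mg/L·h
Trapezoidal AUC_0→6.5 (oral tablet):
  [0→2]: (0.00+39.32)/2 × 2 = 39.32
  [2→3.5]: (39.32+43.89)/2 × 1.5 = 62.4075
  [3.5→6.5]: (43.89+37.94)/2 × 3 = 122.745
  Sum = 224.4725 mg/L·h
oral tablet tail: 37.94/0.092 = 412.391; AUC_ev,0→∞ = 224.4725 + 412.391 = 636.8635 mg/L·h
F = (AUC_ev/D_ev)/(AUC_iv/D_iv) = (636.8635/20)/(691.329/20) = 31.843175/34.56645 = 0.9212

F = 0.92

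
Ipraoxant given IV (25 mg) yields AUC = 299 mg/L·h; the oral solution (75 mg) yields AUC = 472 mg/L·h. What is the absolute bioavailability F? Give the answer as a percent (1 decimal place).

F = 52.6%

F = (AUC_ev / D_ev) / (AUC_iv / D_iv)
  = (472/75) / (299/25)
  = 6.29333 / 11.96 = 0.5262
  = 52.62%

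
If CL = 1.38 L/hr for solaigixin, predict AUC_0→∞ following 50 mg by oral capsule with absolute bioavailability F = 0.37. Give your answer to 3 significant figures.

AUC_0→∞ = F × Dose / CL
        = 0.37 × 50 / 1.38 = 13.4058 mg/L·hr

AUC = 13.4 mg/L·hr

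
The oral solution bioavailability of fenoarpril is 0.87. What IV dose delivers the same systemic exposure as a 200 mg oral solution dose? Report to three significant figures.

D_iv = 174 mg

Systemic exposure from an extravascular dose = F × D_ev, so the equivalent IV dose is F × D_ev.
D_iv = F × D_ev = 0.87 × 200 = 174 mg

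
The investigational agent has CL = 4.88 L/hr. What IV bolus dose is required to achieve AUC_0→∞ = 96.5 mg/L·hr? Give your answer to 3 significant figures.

Dose_iv = CL × AUC_0→∞
     = 4.88 × 96.5 = 470.92 mg

Dose = 471 mg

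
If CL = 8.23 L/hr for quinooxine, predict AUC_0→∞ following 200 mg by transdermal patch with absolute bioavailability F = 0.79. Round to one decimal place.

AUC = 19.2 mg/L·hr

AUC_0→∞ = F × Dose / CL
        = 0.79 × 200 / 8.23 = 19.1981 mg/L·hr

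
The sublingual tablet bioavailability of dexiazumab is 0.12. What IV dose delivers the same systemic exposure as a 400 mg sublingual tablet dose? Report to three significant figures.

Systemic exposure from an extravascular dose = F × D_ev, so the equivalent IV dose is F × D_ev.
D_iv = F × D_ev = 0.12 × 400 = 48 mg

D_iv = 48.0 mg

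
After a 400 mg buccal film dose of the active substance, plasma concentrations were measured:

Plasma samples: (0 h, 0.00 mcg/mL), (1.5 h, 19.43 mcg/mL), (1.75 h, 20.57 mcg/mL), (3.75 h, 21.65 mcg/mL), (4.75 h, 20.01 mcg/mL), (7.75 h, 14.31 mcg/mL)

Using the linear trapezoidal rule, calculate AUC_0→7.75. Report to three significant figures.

Trapezoidal AUC_0→7.75:
  [0→1.5]: (0.00+19.43)/2 × 1.5 = 14.5725
  [1.5→1.75]: (19.43+20.57)/2 × 0.25 = 5.0
  [1.75→3.75]: (20.57+21.65)/2 × 2 = 42.22
  [3.75→4.75]: (21.65+20.01)/2 × 1 = 20.83
  [4.75→7.75]: (20.01+14.31)/2 × 3 = 51.48
  Sum = 134.1025 mcg/mL·h

AUC = 134 mcg/mL·h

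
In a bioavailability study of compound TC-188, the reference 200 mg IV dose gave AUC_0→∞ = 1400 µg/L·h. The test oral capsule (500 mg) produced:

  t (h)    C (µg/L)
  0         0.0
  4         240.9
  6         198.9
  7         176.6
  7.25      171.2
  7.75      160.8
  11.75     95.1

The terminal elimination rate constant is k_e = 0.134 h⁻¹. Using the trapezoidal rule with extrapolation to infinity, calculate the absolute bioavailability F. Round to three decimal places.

F = 0.702

Trapezoidal AUC_0→11.75 (oral capsule):
  [0→4]: (0.0+240.9)/2 × 4 = 481.8
  [4→6]: (240.9+198.9)/2 × 2 = 439.8
  [6→7]: (198.9+176.6)/2 × 1 = 187.75
  [7→7.25]: (176.6+171.2)/2 × 0.25 = 43.475
  [7.25→7.75]: (171.2+160.8)/2 × 0.5 = 83.0
  [7.75→11.75]: (160.8+95.1)/2 × 4 = 511.8
  Sum = 1747.625 µg/L·h
Tail: C_last/k_e = 95.1/0.134 = 709.701
AUC_0→∞ (oral capsule) = 1747.625 + 709.701 = 2457.326 µg/L·h
F = (AUC_ev/D_ev)/(AUC_iv/D_iv) = (2457.326/500)/(1400/200) = 4.914652/7 = 0.7021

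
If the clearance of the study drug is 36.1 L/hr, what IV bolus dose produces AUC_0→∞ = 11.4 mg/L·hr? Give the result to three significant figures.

Dose = 412 mg

Dose_iv = CL × AUC_0→∞
     = 36.1 × 11.4 = 411.54 mg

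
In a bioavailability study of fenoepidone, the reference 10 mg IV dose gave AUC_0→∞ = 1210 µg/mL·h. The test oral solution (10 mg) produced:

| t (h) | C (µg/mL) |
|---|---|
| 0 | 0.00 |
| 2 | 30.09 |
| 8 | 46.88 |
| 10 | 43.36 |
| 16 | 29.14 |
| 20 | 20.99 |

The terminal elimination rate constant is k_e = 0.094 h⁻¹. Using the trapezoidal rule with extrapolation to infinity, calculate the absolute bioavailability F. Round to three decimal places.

Trapezoidal AUC_0→20 (oral solution):
  [0→2]: (0.00+30.09)/2 × 2 = 30.09
  [2→8]: (30.09+46.88)/2 × 6 = 230.91
  [8→10]: (46.88+43.36)/2 × 2 = 90.24
  [10→16]: (43.36+29.14)/2 × 6 = 217.5
  [16→20]: (29.14+20.99)/2 × 4 = 100.26
  Sum = 669.0 µg/mL·h
Tail: C_last/k_e = 20.99/0.094 = 223.298
AUC_0→∞ (oral solution) = 669.0 + 223.298 = 892.298 µg/mL·h
F = (AUC_ev/D_ev)/(AUC_iv/D_iv) = (892.298/10)/(1210/10) = 89.2298/121 = 0.7374

F = 0.737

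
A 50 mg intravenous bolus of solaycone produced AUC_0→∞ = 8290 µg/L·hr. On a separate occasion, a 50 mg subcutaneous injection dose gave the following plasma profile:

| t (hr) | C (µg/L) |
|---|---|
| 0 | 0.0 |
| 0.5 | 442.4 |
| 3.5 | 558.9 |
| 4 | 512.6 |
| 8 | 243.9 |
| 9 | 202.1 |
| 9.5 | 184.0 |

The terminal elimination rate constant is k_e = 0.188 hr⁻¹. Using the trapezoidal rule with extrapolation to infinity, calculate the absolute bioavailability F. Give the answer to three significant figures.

F = 0.566

Trapezoidal AUC_0→9.5 (subcutaneous injection):
  [0→0.5]: (0.0+442.4)/2 × 0.5 = 110.6
  [0.5→3.5]: (442.4+558.9)/2 × 3 = 1501.95
  [3.5→4]: (558.9+512.6)/2 × 0.5 = 267.875
  [4→8]: (512.6+243.9)/2 × 4 = 1513.0
  [8→9]: (243.9+202.1)/2 × 1 = 223.0
  [9→9.5]: (202.1+184.0)/2 × 0.5 = 96.525
  Sum = 3712.95 µg/L·hr
Tail: C_last/k_e = 184.0/0.188 = 978.723
AUC_0→∞ (subcutaneous injection) = 3712.95 + 978.723 = 4691.673 µg/L·hr
F = (AUC_ev/D_ev)/(AUC_iv/D_iv) = (4691.673/50)/(8290/50) = 93.83346/165.8 = 0.5659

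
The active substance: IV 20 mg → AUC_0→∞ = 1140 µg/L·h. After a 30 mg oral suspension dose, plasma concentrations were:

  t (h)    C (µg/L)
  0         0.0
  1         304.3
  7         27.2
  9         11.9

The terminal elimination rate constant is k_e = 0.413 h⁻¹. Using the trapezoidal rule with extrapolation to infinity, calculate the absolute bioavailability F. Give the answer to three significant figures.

F = 0.710

Trapezoidal AUC_0→9 (oral suspension):
  [0→1]: (0.0+304.3)/2 × 1 = 152.15
  [1→7]: (304.3+27.2)/2 × 6 = 994.5
  [7→9]: (27.2+11.9)/2 × 2 = 39.1
  Sum = 1185.75 µg/L·h
Tail: C_last/k_e = 11.9/0.413 = 28.814
AUC_0→∞ (oral suspension) = 1185.75 + 28.814 = 1214.564 µg/L·h
F = (AUC_ev/D_ev)/(AUC_iv/D_iv) = (1214.564/30)/(1140/20) = 40.4855/57 = 0.7103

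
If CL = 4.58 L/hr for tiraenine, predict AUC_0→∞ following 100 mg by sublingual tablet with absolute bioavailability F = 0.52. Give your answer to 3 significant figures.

AUC_0→∞ = F × Dose / CL
        = 0.52 × 100 / 4.58 = 11.3537 mg/L·hr

AUC = 11.4 mg/L·hr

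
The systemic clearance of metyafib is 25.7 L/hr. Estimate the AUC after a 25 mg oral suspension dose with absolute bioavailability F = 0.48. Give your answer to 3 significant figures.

AUC = 0.467 mg/L·hr

AUC_0→∞ = F × Dose / CL
        = 0.48 × 25 / 25.7 = 0.466926 mg/L·hr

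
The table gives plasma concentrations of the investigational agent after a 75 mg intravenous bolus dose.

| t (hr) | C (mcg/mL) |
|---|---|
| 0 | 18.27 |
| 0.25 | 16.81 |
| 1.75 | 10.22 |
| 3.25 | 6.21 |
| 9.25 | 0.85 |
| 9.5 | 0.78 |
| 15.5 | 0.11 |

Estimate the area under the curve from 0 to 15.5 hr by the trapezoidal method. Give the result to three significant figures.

Trapezoidal AUC_0→15.5:
  [0→0.25]: (18.27+16.81)/2 × 0.25 = 4.385
  [0.25→1.75]: (16.81+10.22)/2 × 1.5 = 20.2725
  [1.75→3.25]: (10.22+6.21)/2 × 1.5 = 12.3225
  [3.25→9.25]: (6.21+0.85)/2 × 6 = 21.18
  [9.25→9.5]: (0.85+0.78)/2 × 0.25 = 0.20375
  [9.5→15.5]: (0.78+0.11)/2 × 6 = 2.67
  Sum = 61.03375 mcg/mL·hr

AUC = 61.0 mcg/mL·hr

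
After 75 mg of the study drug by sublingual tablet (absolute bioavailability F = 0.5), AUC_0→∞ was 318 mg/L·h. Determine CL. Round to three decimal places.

CL = F × Dose / AUC_0→∞
   = 0.5 × 75 / 318 = 0.117925 L/h

CL = 0.118 L/h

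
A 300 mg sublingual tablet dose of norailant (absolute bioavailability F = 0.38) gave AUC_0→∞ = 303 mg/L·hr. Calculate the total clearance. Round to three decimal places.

CL = 0.376 L/hr

CL = F × Dose / AUC_0→∞
   = 0.38 × 300 / 303 = 0.376238 L/hr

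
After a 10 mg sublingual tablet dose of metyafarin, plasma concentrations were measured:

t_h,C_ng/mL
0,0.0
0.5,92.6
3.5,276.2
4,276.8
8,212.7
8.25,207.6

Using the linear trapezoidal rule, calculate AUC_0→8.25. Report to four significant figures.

AUC = 1746 ng/mL·h

Trapezoidal AUC_0→8.25:
  [0→0.5]: (0.0+92.6)/2 × 0.5 = 23.15
  [0.5→3.5]: (92.6+276.2)/2 × 3 = 553.2
  [3.5→4]: (276.2+276.8)/2 × 0.5 = 138.25
  [4→8]: (276.8+212.7)/2 × 4 = 979.0
  [8→8.25]: (212.7+207.6)/2 × 0.25 = 52.5375
  Sum = 1746.1375 ng/mL·h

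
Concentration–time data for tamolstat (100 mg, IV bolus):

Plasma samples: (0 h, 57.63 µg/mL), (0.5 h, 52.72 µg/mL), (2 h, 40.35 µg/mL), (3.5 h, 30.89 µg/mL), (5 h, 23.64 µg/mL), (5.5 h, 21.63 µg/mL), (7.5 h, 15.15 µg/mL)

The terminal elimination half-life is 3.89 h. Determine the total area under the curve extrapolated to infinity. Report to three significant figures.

AUC = 325 µg/mL·h

Trapezoidal AUC_0→7.5:
  [0→0.5]: (57.63+52.72)/2 × 0.5 = 27.5875
  [0.5→2]: (52.72+40.35)/2 × 1.5 = 69.8025
  [2→3.5]: (40.35+30.89)/2 × 1.5 = 53.43
  [3.5→5]: (30.89+23.64)/2 × 1.5 = 40.8975
  [5→5.5]: (23.64+21.63)/2 × 0.5 = 11.3175
  [5.5→7.5]: (21.63+15.15)/2 × 2 = 36.78
  Sum = 239.815 µg/mL·h
k_e = ln2 / t½ = 0.693147 / 3.89 = 0.1782 h^-1
Extrapolated tail: C_last / k_e = 15.15 / 0.1782 = 85.017
AUC_0→∞ = 239.815 + 85.017 = 324.832 µg/mL·h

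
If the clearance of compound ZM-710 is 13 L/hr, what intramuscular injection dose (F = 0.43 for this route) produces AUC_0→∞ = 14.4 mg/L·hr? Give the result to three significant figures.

Dose = CL × AUC_0→∞ / F
     = 13 × 14.4 / 0.43 = 435.349 mg

Dose = 435 mg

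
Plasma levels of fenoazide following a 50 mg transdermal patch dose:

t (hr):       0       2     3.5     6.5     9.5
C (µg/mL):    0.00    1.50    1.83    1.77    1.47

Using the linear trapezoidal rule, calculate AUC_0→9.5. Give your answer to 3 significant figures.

Trapezoidal AUC_0→9.5:
  [0→2]: (0.00+1.50)/2 × 2 = 1.5
  [2→3.5]: (1.50+1.83)/2 × 1.5 = 2.4975
  [3.5→6.5]: (1.83+1.77)/2 × 3 = 5.4
  [6.5→9.5]: (1.77+1.47)/2 × 3 = 4.86
  Sum = 14.2575 µg/mL·hr

AUC = 14.3 µg/mL·hr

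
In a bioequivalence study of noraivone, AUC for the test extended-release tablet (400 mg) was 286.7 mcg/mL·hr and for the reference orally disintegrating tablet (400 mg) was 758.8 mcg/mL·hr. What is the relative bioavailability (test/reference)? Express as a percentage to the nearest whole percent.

F_rel = 38%

F_rel = (AUC_test/D_test) / (AUC_ref/D_ref)
      = (286.7/400) / (758.8/400)
      = 0.71675 / 1.897 = 0.3778 = 37.78%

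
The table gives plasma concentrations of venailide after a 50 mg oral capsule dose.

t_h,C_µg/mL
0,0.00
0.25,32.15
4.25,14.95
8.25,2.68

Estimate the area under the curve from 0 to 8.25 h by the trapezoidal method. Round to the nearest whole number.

AUC = 133 µg/mL·h

Trapezoidal AUC_0→8.25:
  [0→0.25]: (0.00+32.15)/2 × 0.25 = 4.01875
  [0.25→4.25]: (32.15+14.95)/2 × 4 = 94.2
  [4.25→8.25]: (14.95+2.68)/2 × 4 = 35.26
  Sum = 133.47875 µg/mL·h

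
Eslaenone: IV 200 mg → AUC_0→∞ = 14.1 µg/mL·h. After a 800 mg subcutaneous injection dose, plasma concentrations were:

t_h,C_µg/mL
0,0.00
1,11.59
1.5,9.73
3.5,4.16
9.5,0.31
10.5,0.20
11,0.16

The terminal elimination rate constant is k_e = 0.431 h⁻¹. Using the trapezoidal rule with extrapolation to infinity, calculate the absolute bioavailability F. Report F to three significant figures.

Trapezoidal AUC_0→11 (subcutaneous injection):
  [0→1]: (0.00+11.59)/2 × 1 = 5.795
  [1→1.5]: (11.59+9.73)/2 × 0.5 = 5.33
  [1.5→3.5]: (9.73+4.16)/2 × 2 = 13.89
  [3.5→9.5]: (4.16+0.31)/2 × 6 = 13.41
  [9.5→10.5]: (0.31+0.20)/2 × 1 = 0.255
  [10.5→11]: (0.20+0.16)/2 × 0.5 = 0.09
  Sum = 38.77 µg/mL·h
Tail: C_last/k_e = 0.16/0.431 = 0.371
AUC_0→∞ (subcutaneous injection) = 38.77 + 0.371 = 39.141 µg/mL·h
F = (AUC_ev/D_ev)/(AUC_iv/D_iv) = (39.141/800)/(14.1/200) = 0.04892625/0.0705 = 0.6940

F = 0.694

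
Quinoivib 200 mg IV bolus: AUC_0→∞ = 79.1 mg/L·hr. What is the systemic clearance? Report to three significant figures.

CL = Dose_iv / AUC_0→∞
   = 200 / 79.1 = 2.52845 L/hr

CL = 2.53 L/hr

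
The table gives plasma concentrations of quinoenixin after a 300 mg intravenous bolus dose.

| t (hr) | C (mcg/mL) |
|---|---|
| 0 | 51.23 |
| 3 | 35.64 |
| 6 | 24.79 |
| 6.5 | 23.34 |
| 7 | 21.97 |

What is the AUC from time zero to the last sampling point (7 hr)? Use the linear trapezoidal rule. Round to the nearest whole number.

AUC = 244 mcg/mL·hr

Trapezoidal AUC_0→7:
  [0→3]: (51.23+35.64)/2 × 3 = 130.305
  [3→6]: (35.64+24.79)/2 × 3 = 90.645
  [6→6.5]: (24.79+23.34)/2 × 0.5 = 12.0325
  [6.5→7]: (23.34+21.97)/2 × 0.5 = 11.3275
  Sum = 244.31 mcg/mL·hr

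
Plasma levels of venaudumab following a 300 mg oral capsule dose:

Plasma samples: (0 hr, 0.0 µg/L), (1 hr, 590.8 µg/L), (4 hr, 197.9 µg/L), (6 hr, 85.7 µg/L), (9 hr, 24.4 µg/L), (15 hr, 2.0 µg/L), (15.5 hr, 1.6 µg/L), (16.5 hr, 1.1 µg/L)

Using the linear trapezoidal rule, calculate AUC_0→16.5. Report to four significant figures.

AUC = 2009 µg/L·hr

Trapezoidal AUC_0→16.5:
  [0→1]: (0.0+590.8)/2 × 1 = 295.4
  [1→4]: (590.8+197.9)/2 × 3 = 1183.05
  [4→6]: (197.9+85.7)/2 × 2 = 283.6
  [6→9]: (85.7+24.4)/2 × 3 = 165.15
  [9→15]: (24.4+2.0)/2 × 6 = 79.2
  [15→15.5]: (2.0+1.6)/2 × 0.5 = 0.9
  [15.5→16.5]: (1.6+1.1)/2 × 1 = 1.35
  Sum = 2008.65 µg/L·hr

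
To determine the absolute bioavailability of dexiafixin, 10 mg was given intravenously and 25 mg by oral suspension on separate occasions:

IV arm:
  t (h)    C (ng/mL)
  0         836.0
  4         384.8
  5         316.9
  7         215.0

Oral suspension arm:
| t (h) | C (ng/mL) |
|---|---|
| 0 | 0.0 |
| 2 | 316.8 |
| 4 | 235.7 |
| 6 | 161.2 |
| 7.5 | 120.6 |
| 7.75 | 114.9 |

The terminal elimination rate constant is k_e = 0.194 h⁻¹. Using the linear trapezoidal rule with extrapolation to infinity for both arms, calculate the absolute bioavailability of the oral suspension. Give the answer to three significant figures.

F = 0.189

Trapezoidal AUC_0→7 (IV):
  [0→4]: (836.0+384.8)/2 × 4 = 2441.6
  [4→5]: (384.8+316.9)/2 × 1 = 350.85
  [5→7]: (316.9+215.0)/2 × 2 = 531.9
  Sum = 3324.35 ng/mL·h
IV tail: 215.0/0.194 = 1108.247; AUC_iv,0→∞ = 3324.35 + 1108.247 = 4432.597 ng/mL·h
Trapezoidal AUC_0→7.75 (oral suspension):
  [0→2]: (0.0+316.8)/2 × 2 = 316.8
  [2→4]: (316.8+235.7)/2 × 2 = 552.5
  [4→6]: (235.7+161.2)/2 × 2 = 396.9
  [6→7.5]: (161.2+120.6)/2 × 1.5 = 211.35
  [7.5→7.75]: (120.6+114.9)/2 × 0.25 = 29.4375
  Sum = 1506.9875 ng/mL·h
oral suspension tail: 114.9/0.194 = 592.268; AUC_ev,0→∞ = 1506.9875 + 592.268 = 2099.2555 ng/mL·h
F = (AUC_ev/D_ev)/(AUC_iv/D_iv) = (2099.2555/25)/(4432.597/10) = 83.97022/443.2597 = 0.1894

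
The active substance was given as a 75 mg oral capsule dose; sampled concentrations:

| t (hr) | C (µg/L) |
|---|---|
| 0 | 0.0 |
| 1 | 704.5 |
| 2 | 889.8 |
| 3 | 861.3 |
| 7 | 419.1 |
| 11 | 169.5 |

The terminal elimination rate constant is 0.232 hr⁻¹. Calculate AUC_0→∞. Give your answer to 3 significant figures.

Trapezoidal AUC_0→11:
  [0→1]: (0.0+704.5)/2 × 1 = 352.25
  [1→2]: (704.5+889.8)/2 × 1 = 797.15
  [2→3]: (889.8+861.3)/2 × 1 = 875.55
  [3→7]: (861.3+419.1)/2 × 4 = 2560.8
  [7→11]: (419.1+169.5)/2 × 4 = 1177.2
  Sum = 5762.95 µg/L·hr
Extrapolated tail: C_last / k_e = 169.5 / 0.232 = 730.603
AUC_0→∞ = 5762.95 + 730.603 = 6493.553 µg/L·hr

AUC = 6490 µg/L·hr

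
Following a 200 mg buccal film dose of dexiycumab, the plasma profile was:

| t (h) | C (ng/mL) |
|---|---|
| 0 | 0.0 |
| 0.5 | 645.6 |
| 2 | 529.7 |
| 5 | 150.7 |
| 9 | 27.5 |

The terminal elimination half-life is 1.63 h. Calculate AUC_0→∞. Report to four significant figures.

AUC = 2485 ng/mL·h

Trapezoidal AUC_0→9:
  [0→0.5]: (0.0+645.6)/2 × 0.5 = 161.4
  [0.5→2]: (645.6+529.7)/2 × 1.5 = 881.475
  [2→5]: (529.7+150.7)/2 × 3 = 1020.6
  [5→9]: (150.7+27.5)/2 × 4 = 356.4
  Sum = 2419.875 ng/mL·h
k_e = ln2 / t½ = 0.693147 / 1.63 = 0.4252 h^-1
Extrapolated tail: C_last / k_e = 27.5 / 0.4252 = 64.675
AUC_0→∞ = 2419.875 + 64.675 = 2484.55 ng/mL·h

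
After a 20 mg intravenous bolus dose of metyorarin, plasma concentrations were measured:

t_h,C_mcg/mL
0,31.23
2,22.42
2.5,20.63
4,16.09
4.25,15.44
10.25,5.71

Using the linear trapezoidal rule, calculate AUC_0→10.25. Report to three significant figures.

AUC = 159 mcg/mL·h

Trapezoidal AUC_0→10.25:
  [0→2]: (31.23+22.42)/2 × 2 = 53.65
  [2→2.5]: (22.42+20.63)/2 × 0.5 = 10.7625
  [2.5→4]: (20.63+16.09)/2 × 1.5 = 27.54
  [4→4.25]: (16.09+15.44)/2 × 0.25 = 3.94125
  [4.25→10.25]: (15.44+5.71)/2 × 6 = 63.45
  Sum = 159.34375 mcg/mL·h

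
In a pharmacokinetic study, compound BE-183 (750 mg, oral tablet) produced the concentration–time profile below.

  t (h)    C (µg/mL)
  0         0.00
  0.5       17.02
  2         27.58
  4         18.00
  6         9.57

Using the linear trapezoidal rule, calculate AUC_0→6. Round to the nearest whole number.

Trapezoidal AUC_0→6:
  [0→0.5]: (0.00+17.02)/2 × 0.5 = 4.255
  [0.5→2]: (17.02+27.58)/2 × 1.5 = 33.45
  [2→4]: (27.58+18.00)/2 × 2 = 45.58
  [4→6]: (18.00+9.57)/2 × 2 = 27.57
  Sum = 110.855 µg/mL·h

AUC = 111 µg/mL·h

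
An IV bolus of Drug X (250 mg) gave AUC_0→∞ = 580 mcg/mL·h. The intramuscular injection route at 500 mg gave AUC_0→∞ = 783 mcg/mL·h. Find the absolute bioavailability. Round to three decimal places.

F = (AUC_ev / D_ev) / (AUC_iv / D_iv)
  = (783/500) / (580/250)
  = 1.566 / 2.32 = 0.6750

F = 0.675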